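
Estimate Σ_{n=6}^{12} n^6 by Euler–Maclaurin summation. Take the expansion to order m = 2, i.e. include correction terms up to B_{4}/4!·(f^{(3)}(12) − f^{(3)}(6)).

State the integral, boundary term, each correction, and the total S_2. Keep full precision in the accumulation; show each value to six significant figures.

S_2 ≈ 6.71543e+06

∫_6^12 x^6 dx evaluates to 5.07884e+06.
½[f(6) + f(12)] = ½[46656.0 + 2.98598e+06] = 1.51632e+06.
So far: 6.59516e+06.
k=1: B_{2}/(2)! × [f^{(1)}(12) − f^{(1)}(6)] = 1/12 × (1.49299e+06 − 46656.0) = 120528.
Partial sum through k=1: 6.71569e+06.
k=2: B_{4}/(4)! × [f^{(3)}(12) − f^{(3)}(6)] = −1/720 × (207360 − 25920.0) = -252.000.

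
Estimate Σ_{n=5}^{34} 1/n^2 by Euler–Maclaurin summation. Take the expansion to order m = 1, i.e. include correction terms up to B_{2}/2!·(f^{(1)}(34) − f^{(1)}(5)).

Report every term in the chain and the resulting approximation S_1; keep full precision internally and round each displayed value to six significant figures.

S_1 ≈ 0.192350

Integral: ∫_5^34 1/x^2 dx = 0.170588.
½[f(5) + f(34)] = ½[0.0400000 + 0.000865052] = 0.0204325.
Running total after boundary: 0.191021.
Correction k=1: B_{2}/2! · (f^{(1)}(34) − f^{(1)}(5)) = 1/12 · (-5.08854e-05 − (-0.0160000)) = 0.00132909.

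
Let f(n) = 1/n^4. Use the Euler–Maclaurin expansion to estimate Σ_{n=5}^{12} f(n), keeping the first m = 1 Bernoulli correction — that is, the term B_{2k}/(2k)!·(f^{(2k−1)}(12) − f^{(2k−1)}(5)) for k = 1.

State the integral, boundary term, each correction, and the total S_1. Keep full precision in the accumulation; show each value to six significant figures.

S_1 ≈ 0.00340321

Integral: ∫_5^12 1/x^4 dx = 0.00247377.
½[f(5) + f(12)] = ½[0.00160000 + 4.82253e-05] = 0.000824113.
Running total after boundary: 0.00329788.
Correction k=1: B_{2}/2! · (f^{(1)}(12) − f^{(1)}(5)) = 1/12 · (-1.60751e-05 − (-0.00128000)) = 0.000105327.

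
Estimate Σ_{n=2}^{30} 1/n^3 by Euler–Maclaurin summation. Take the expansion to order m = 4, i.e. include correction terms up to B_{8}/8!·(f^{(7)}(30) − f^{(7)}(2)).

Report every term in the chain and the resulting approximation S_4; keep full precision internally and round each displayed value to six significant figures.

∫_2^30 1/x^3 dx evaluates to 0.124444.
½[f(2) + f(30)] = ½[0.125000 + 3.70370e-05] = 0.0625185.
So far: 0.186963.
k=1: B_{2}/(2)! × [f^{(1)}(30) − f^{(1)}(2)] = 1/12 × (-3.70370e-06 − (-0.187500)) = 0.0156247.
Running total after k=1: 0.202588.
k=2: B_{4}/(4)! × [f^{(3)}(30) − f^{(3)}(2)] = −1/720 × (-8.23045e-08 − (-0.937500)) = -0.00130208.
Running total after k=2: 0.201286.
k=3: B_{6}/(6)! × [f^{(5)}(30) − f^{(5)}(2)] = 1/30240 × (-3.84088e-09 − (-9.84375)) = 0.000325521.
Running total after k=3: 0.201611.
k=4: B_{8}/(8)! × [f^{(7)}(30) − f^{(7)}(2)] = −1/1209600 × (-3.07270e-10 − (-177.188)) = -0.000146484.

S_4 ≈ 0.201465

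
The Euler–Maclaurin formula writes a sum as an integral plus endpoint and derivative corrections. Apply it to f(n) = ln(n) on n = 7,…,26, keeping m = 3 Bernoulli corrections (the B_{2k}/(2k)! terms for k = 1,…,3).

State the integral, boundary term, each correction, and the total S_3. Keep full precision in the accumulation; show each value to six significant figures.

S_3 ≈ 54.6825

Integral: ∫_7^26 ln(x) dx = 52.0891.
½[f(7) + f(26)] = ½[1.94591 + 3.25810] = 2.60200.
Running total after boundary: 54.6911.
k=1: B_{2}/(2)! × [f^{(1)}(26) − f^{(1)}(7)] = 1/12 × (0.0384615 − 0.142857) = -0.00869963.
After k=1: 54.6824.
k=2: B_{4}/(4)! × [f^{(3)}(26) − f^{(3)}(7)] = −1/720 × (0.000113792 − 0.00583090) = 7.94043e-06.
After k=2: 54.6825.
k=3: B_{6}/(6)! × [f^{(5)}(26) − f^{(5)}(7)] = 1/30240 × (2.01997e-06 − 0.00142798) = -4.71546e-08.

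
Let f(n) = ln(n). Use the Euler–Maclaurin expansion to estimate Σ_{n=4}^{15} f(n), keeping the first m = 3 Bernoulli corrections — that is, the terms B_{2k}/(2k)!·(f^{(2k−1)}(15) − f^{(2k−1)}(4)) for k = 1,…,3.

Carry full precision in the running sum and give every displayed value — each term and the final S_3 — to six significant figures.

S_3 ≈ 26.1075

∫_4^15 ln(x) dx evaluates to 24.0756.
½[f(4) + f(15)] = ½[1.38629 + 2.70805] = 2.04717.
Integral + boundary = 26.1227.
Order-1 term: 1/12 · (0.0666667 − 0.250000) = -0.0152778.
After k=1: 26.1075.
Order-2 term: −1/720 · (0.000592593 − 0.0312500) = 4.25797e-05.
After k=2: 26.1075.
Order-3 term: 1/30240 · (3.16049e-05 − 0.0234375) = -7.74004e-07.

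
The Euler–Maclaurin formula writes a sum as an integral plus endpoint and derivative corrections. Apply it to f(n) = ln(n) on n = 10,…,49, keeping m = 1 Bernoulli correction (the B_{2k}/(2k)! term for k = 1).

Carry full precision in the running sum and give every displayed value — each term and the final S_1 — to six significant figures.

S_1 ≈ 131.764

∫_10^49 ln(x) dx evaluates to 128.673.
½[f(10) + f(49)] = ½[2.30259 + 3.89182] = 3.09720.
Running total after boundary: 131.771.
Correction k=1: B_{2}/2! · (f^{(1)}(49) − f^{(1)}(10)) = 1/12 · (0.0204082 − 0.100000) = -0.00663265.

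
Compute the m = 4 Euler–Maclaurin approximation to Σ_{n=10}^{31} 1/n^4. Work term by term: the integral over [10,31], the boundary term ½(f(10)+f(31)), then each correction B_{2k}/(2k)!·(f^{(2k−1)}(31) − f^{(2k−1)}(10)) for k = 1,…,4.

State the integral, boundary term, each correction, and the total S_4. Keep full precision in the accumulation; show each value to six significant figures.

S_4 ≈ 0.000375991

The integral term ∫_10^31 1/x^4 dx = 0.000322144.
Endpoint term: (f(10) + f(31))/2 = (0.000100000 + 1.08281e-06)/2 = 5.05414e-05.
Running total after boundary: 0.000372686.
Order-1 term: 1/12 · (-1.39718e-07 − (-4.00000e-05)) = 3.32169e-06.
After k=1: 0.000376007.
Order-2 term: −1/720 · (-4.36164e-09 − (-1.20000e-05)) = -1.66606e-08.
After k=2: 0.000375991.
Order-3 term: 1/30240 · (-2.54164e-10 − (-6.72000e-06)) = 2.22214e-10.
After k=3: 0.000375991.
Order-4 term: −1/1209600 · (-2.38031e-11 − (-6.04800e-06)) = -4.99998e-12.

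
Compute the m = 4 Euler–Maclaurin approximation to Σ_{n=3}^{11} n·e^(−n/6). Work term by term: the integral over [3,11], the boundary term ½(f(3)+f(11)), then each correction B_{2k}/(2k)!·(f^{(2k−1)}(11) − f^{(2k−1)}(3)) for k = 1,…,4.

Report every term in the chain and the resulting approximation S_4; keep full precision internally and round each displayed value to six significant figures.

Integral: ∫_3^11 x·e^(−x/6) dx = 16.4449.
½[f(3) + f(11)] = ½[1.81959 + 1.75868] = 1.78913.
Integral + boundary = 18.2341.
Correction k=1: B_{2}/2! · (f^{(1)}(11) − f^{(1)}(3)) = 1/12 · (-0.133233 − 0.303265) = -0.0363749.
Partial sum through k=1: 18.1977.
Correction k=2: B_{4}/4! · (f^{(3)}(11) − f^{(3)}(3)) = −1/720 · (0.00518129 − 0.0421202) = 5.13040e-05.
Partial sum through k=2: 18.1977.
Correction k=3: B_{6}/6! · (f^{(5)}(11) − f^{(5)}(3)) = 1/30240 · (0.000390653 − 0.00210601) = -5.67248e-08.
Partial sum through k=3: 18.1977.
Correction k=4: B_{8}/8! · (f^{(7)}(11) − f^{(7)}(3)) = −1/1209600 · (1.77050e-05 − 8.45004e-05) = 5.52210e-11.

S_4 ≈ 18.1977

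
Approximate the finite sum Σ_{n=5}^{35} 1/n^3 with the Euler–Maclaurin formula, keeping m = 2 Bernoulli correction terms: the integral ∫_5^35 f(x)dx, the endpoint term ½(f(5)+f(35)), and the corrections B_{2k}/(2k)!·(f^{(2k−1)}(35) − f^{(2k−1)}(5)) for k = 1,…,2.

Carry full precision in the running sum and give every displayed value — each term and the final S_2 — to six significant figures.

Integral: ∫_5^35 1/x^3 dx = 0.0195918.
½[f(5) + f(35)] = ½[0.00800000 + 2.33236e-05] = 0.00401166.
Running total after boundary: 0.0236035.
Correction k=1: B_{2}/2! · (f^{(1)}(35) − f^{(1)}(5)) = 1/12 · (-1.99917e-06 − (-0.00480000)) = 0.000399833.
After k=1: 0.0240033.
Correction k=2: B_{4}/4! · (f^{(3)}(35) − f^{(3)}(5)) = −1/720 · (-3.26395e-08 − (-0.00384000)) = -5.33329e-06.

S_2 ≈ 0.0239980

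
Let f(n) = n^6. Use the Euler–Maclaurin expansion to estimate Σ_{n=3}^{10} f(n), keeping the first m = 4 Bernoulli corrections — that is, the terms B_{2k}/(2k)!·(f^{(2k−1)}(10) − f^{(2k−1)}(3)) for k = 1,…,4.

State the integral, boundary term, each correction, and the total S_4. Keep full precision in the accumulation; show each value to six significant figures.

S_4 ≈ 1.97834e+06

The integral term ∫_3^10 x^6 dx = 1.42826e+06.
½[f(3) + f(10)] = ½[729.000 + 1.00000e+06] = 500364.
So far: 1.92862e+06.
Correction k=1: B_{2}/2! · (f^{(1)}(10) − f^{(1)}(3)) = 1/12 · (600000 − 1458.00) = 49878.5.
Running total after k=1: 1.97850e+06.
Correction k=2: B_{4}/4! · (f^{(3)}(10) − f^{(3)}(3)) = −1/720 · (120000 − 3240.00) = -162.167.
Running total after k=2: 1.97834e+06.
Correction k=3: B_{6}/6! · (f^{(5)}(10) − f^{(5)}(3)) = 1/30240 · (7200.00 − 2160.00) = 0.166667.
Running total after k=3: 1.97834e+06.
Correction k=4: B_{8}/8! · (f^{(7)}(10) − f^{(7)}(3)) = −1/1209600 · (0.00000 − 0.00000) = 0.00000.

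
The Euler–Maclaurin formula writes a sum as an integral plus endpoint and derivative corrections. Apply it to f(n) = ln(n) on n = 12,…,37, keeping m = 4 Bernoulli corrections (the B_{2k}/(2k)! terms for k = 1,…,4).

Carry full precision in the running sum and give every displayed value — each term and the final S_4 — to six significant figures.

S_4 ≈ 81.8283

∫_12^37 ln(x) dx evaluates to 78.7851.
Endpoint term: (f(12) + f(37))/2 = (2.48491 + 3.61092)/2 = 3.04791.
Running total after boundary: 81.8330.
Order-1 term: 1/12 · (0.0270270 − 0.0833333) = -0.00469219.
Partial sum through k=1: 81.8283.
Order-2 term: −1/720 · (3.94843e-05 − 0.00115741) = 1.55267e-06.
Partial sum through k=2: 81.8283.
Order-3 term: 1/30240 · (3.46101e-07 − 9.64506e-05) = -3.17806e-09.
Partial sum through k=3: 81.8283.
Order-4 term: −1/1209600 · (7.58439e-09 − 2.00939e-05) = 1.66057e-11.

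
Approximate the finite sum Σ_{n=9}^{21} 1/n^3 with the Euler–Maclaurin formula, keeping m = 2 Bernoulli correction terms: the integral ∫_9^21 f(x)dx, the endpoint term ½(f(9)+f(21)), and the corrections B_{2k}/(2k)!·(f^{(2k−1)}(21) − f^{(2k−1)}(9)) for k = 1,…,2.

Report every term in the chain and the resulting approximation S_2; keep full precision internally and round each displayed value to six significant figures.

The integral term ∫_9^21 1/x^3 dx = 0.00503905.
Boundary: ½(f(9) + f(21)) = ½(0.00137174 + 0.000107980) = 0.000739861.
Integral + boundary = 0.00577891.
Order-1 term: 1/12 · (-1.54257e-05 − (-0.000457247)) = 3.68185e-05.
Partial sum through k=1: 0.00581573.
Order-2 term: −1/720 · (-6.99577e-07 − (-0.000112901)) = -1.55835e-07.

S_2 ≈ 0.00581558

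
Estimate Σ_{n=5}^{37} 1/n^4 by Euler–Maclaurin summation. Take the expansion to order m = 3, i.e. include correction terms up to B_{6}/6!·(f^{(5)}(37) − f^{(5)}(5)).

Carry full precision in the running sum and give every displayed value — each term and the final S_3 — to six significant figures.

∫_5^37 1/x^4 dx evaluates to 0.00266009.
Boundary: ½(f(5) + f(37)) = ½(0.00160000 + 5.33572e-07) = 0.000800267.
So far: 0.00346035.
Correction k=1: B_{2}/2! · (f^{(1)}(37) − f^{(1)}(5)) = 1/12 · (-5.76835e-08 − (-0.00128000)) = 0.000106662.
Partial sum through k=1: 0.00356701.
Correction k=2: B_{4}/4! · (f^{(3)}(37) − f^{(3)}(5)) = −1/720 · (-1.26406e-09 − (-0.00153600)) = -2.13333e-06.
Partial sum through k=2: 0.00356488.
Correction k=3: B_{6}/6! · (f^{(5)}(37) − f^{(5)}(5)) = 1/30240 · (-5.17075e-11 − (-0.00344064)) = 1.13778e-07.

S_3 ≈ 0.00356500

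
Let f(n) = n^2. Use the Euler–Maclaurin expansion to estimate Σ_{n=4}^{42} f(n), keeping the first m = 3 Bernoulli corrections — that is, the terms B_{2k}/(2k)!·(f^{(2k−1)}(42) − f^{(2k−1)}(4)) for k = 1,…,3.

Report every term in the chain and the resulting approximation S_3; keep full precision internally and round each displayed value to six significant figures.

The integral term ∫_4^42 x^2 dx = 24674.7.
Endpoint term: (f(4) + f(42))/2 = (16.0000 + 1764.00)/2 = 890.000.
Integral + boundary = 25564.7.
Correction k=1: B_{2}/2! · (f^{(1)}(42) − f^{(1)}(4)) = 1/12 · (84.0000 − 8.00000) = 6.33333.
Running total after k=1: 25571.0.
Correction k=2: B_{4}/4! · (f^{(3)}(42) − f^{(3)}(4)) = −1/720 · (0.00000 − 0.00000) = 0.00000.
Running total after k=2: 25571.0.
Correction k=3: B_{6}/6! · (f^{(5)}(42) − f^{(5)}(4)) = 1/30240 · (0.00000 − 0.00000) = 0.00000.

S_3 ≈ 25571.0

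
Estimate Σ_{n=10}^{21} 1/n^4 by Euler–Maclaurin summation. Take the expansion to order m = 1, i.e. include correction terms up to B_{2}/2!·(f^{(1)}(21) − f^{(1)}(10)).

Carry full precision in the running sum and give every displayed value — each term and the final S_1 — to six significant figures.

S_1 ≈ 0.000353163

The integral term ∫_10^21 1/x^4 dx = 0.000297340.
½[f(10) + f(21)] = ½[0.000100000 + 5.14189e-06] = 5.25709e-05.
Integral + boundary = 0.000349911.
Correction k=1: B_{2}/2! · (f^{(1)}(21) − f^{(1)}(10)) = 1/12 · (-9.79408e-07 − (-4.00000e-05)) = 3.25172e-06.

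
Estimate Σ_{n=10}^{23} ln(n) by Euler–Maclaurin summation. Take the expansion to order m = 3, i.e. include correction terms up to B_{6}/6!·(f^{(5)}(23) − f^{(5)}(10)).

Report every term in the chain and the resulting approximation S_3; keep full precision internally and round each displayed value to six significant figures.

∫_10^23 ln(x) dx evaluates to 36.0905.
½[f(10) + f(23)] = ½[2.30259 + 3.13549] = 2.71904.
Running total after boundary: 38.8096.
Order-1 term: 1/12 · (0.0434783 − 0.100000) = -0.00471014.
After k=1: 38.8048.
Order-2 term: −1/720 · (0.000164379 − 0.00200000) = 2.54947e-06.
After k=2: 38.8048.
Order-3 term: 1/30240 · (3.72883e-06 − 0.000240000) = -7.81320e-09.

S_3 ≈ 38.8048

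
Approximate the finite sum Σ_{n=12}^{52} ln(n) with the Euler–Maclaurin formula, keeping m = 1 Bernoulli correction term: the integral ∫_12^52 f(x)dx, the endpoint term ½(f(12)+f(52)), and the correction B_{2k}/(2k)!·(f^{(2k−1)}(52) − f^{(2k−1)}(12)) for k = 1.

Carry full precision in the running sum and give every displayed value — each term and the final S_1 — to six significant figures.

The integral term ∫_12^52 ln(x) dx = 135.646.
Endpoint term: (f(12) + f(52))/2 = (2.48491 + 3.95124)/2 = 3.21808.
Integral + boundary = 138.864.
k=1: B_{2}/(2)! × [f^{(1)}(52) − f^{(1)}(12)] = 1/12 × (0.0192308 − 0.0833333) = -0.00534188.

S_1 ≈ 138.859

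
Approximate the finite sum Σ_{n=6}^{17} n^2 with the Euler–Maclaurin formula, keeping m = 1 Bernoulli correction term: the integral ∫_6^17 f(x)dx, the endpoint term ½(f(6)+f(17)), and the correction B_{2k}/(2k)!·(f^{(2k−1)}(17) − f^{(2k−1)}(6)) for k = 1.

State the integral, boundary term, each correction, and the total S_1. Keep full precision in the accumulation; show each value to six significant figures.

Integral: ∫_6^17 x^2 dx = 1565.67.
Endpoint term: (f(6) + f(17))/2 = (36.0000 + 289.000)/2 = 162.500.
Integral + boundary = 1728.17.
k=1: B_{2}/(2)! × [f^{(1)}(17) − f^{(1)}(6)] = 1/12 × (34.0000 − 12.0000) = 1.83333.

S_1 ≈ 1730.00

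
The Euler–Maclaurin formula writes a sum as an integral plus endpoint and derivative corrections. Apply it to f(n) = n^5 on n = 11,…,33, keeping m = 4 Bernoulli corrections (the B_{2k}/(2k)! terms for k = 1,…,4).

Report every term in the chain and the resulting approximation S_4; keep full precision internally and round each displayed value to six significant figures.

S_4 ≈ 2.35086e+08

Integral: ∫_11^33 x^5 dx = 2.14949e+08.
Boundary: ½(f(11) + f(33)) = ½(161051 + 3.91354e+07) = 1.96482e+07.
So far: 2.34598e+08.
k=1: B_{2}/(2)! × [f^{(1)}(33) − f^{(1)}(11)] = 1/12 × (5.92960e+06 − 73205.0) = 488033.
After k=1: 2.35086e+08.
k=2: B_{4}/(4)! × [f^{(3)}(33) − f^{(3)}(11)] = −1/720 × (65340.0 − 7260.00) = -80.6667.
After k=2: 2.35086e+08.
k=3: B_{6}/(6)! × [f^{(5)}(33) − f^{(5)}(11)] = 1/30240 × (120.000 − 120.000) = 0.00000.
After k=3: 2.35086e+08.
k=4: B_{8}/(8)! × [f^{(7)}(33) − f^{(7)}(11)] = −1/1209600 × (0.00000 − 0.00000) = 0.00000.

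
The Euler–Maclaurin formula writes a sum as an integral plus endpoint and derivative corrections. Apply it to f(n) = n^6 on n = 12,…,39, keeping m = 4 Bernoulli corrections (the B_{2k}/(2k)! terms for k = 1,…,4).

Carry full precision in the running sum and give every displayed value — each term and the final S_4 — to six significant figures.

The integral term ∫_12^39 x^6 dx = 1.95993e+10.
Boundary: ½(f(12) + f(39)) = ½(2.98598e+06 + 3.51874e+09) = 1.76086e+09.
Running total after boundary: 2.13602e+10.
Order-1 term: 1/12 · (5.41345e+08 − 1.49299e+06) = 4.49877e+07.
After k=1: 2.14052e+10.
Order-2 term: −1/720 · (7.11828e+06 − 207360) = -9598.50.
After k=2: 2.14052e+10.
Order-3 term: 1/30240 · (28080.0 − 8640.00) = 0.642857.
After k=3: 2.14052e+10.
Order-4 term: −1/1209600 · (0.00000 − 0.00000) = 0.00000.

S_4 ≈ 2.14052e+10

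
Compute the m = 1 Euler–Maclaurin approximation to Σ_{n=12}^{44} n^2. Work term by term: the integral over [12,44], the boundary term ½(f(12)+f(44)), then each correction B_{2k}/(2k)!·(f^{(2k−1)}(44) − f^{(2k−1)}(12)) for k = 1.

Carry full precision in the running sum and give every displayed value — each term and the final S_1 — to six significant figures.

S_1 ≈ 28864.0

Integral: ∫_12^44 x^2 dx = 27818.7.
Boundary: ½(f(12) + f(44)) = ½(144.000 + 1936.00) = 1040.00.
So far: 28858.7.
Correction k=1: B_{2}/2! · (f^{(1)}(44) − f^{(1)}(12)) = 1/12 · (88.0000 − 24.0000) = 5.33333.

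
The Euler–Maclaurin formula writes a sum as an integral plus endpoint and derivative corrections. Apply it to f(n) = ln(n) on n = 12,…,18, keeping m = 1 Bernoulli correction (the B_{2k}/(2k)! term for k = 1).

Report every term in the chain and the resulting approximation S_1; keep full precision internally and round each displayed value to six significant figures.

S_1 ≈ 18.8931

Integral: ∫_12^18 ln(x) dx = 16.2078.
Endpoint term: (f(12) + f(18))/2 = (2.48491 + 2.89037)/2 = 2.68764.
Integral + boundary = 18.8955.
Order-1 term: 1/12 · (0.0555556 − 0.0833333) = -0.00231481.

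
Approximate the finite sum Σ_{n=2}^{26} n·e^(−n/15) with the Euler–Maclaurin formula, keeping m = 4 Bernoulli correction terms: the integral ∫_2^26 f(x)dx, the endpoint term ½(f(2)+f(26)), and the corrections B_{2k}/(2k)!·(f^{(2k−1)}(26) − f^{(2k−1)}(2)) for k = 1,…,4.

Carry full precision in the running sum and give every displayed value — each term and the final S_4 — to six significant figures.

The integral term ∫_2^26 x·e^(−x/15) dx = 114.502.
Endpoint term: (f(2) + f(26))/2 = (1.75035 + 4.59406)/2 = 3.17220.
So far: 117.674.
k=1: B_{2}/(2)! × [f^{(1)}(26) − f^{(1)}(2)] = 1/12 × (-0.129576 − 0.758484) = -0.0740050.
After k=1: 117.600.
k=2: B_{4}/(4)! × [f^{(3)}(26) − f^{(3)}(2)] = −1/720 × (0.000994724 − 0.0111504) = 1.41050e-05.
After k=2: 117.600.
k=3: B_{6}/(6)! × [f^{(5)}(26) − f^{(5)}(2)] = 1/30240 × (1.14015e-05 − 8.41319e-05) = -2.40510e-09.
After k=3: 117.600.
k=4: B_{8}/(8)! × [f^{(7)}(26) − f^{(7)}(2)] = −1/1209600 × (8.16980e-08 − 5.27585e-07) = 3.68624e-13.

S_4 ≈ 117.600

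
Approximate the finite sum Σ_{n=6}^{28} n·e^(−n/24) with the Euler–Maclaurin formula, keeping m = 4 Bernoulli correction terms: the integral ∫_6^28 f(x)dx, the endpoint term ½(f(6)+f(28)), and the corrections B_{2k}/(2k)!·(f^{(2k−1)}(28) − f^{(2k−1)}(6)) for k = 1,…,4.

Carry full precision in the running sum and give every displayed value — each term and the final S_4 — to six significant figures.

S_4 ≈ 178.748

The integral term ∫_6^28 x·e^(−x/24) dx = 172.105.
½[f(6) + f(28)] = ½[4.67280 + 8.71929] = 6.69605.
Running total after boundary: 178.801.
Order-1 term: 1/12 · (-0.0519005 − 0.584101) = -0.0530001.
Running total after k=1: 178.748.
Order-2 term: −1/720 · (0.000991156 − 0.00371823) = 3.78761e-06.
Running total after k=2: 178.748.
Order-3 term: 1/30240 · (3.59795e-06 − 1.11500e-05) = -2.49737e-10.
Running total after k=3: 178.748.
Order-4 term: −1/1209600 · (9.50544e-09 − 2.75082e-08) = 1.48833e-14.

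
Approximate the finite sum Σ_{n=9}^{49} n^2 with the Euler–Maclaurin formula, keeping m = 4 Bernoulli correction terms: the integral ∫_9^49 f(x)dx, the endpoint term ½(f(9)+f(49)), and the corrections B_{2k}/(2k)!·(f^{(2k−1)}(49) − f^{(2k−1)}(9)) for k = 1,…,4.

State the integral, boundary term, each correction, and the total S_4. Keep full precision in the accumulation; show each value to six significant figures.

The integral term ∫_9^49 x^2 dx = 38973.3.
½[f(9) + f(49)] = ½[81.0000 + 2401.00] = 1241.00.
Integral + boundary = 40214.3.
k=1: B_{2}/(2)! × [f^{(1)}(49) − f^{(1)}(9)] = 1/12 × (98.0000 − 18.0000) = 6.66667.
After k=1: 40221.0.
k=2: B_{4}/(4)! × [f^{(3)}(49) − f^{(3)}(9)] = −1/720 × (0.00000 − 0.00000) = 0.00000.
After k=2: 40221.0.
k=3: B_{6}/(6)! × [f^{(5)}(49) − f^{(5)}(9)] = 1/30240 × (0.00000 − 0.00000) = 0.00000.
After k=3: 40221.0.
k=4: B_{8}/(8)! × [f^{(7)}(49) − f^{(7)}(9)] = −1/1209600 × (0.00000 − 0.00000) = 0.00000.

S_4 ≈ 40221.0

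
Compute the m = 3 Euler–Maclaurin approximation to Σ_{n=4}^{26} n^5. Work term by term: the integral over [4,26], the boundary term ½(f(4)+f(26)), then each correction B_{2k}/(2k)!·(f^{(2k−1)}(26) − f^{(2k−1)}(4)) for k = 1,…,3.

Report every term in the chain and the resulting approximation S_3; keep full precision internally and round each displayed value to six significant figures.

S_3 ≈ 5.76167e+07

The integral term ∫_4^26 x^5 dx = 5.14853e+07.
Boundary: ½(f(4) + f(26)) = ½(1024.00 + 1.18814e+07) = 5.94120e+06.
Integral + boundary = 5.74265e+07.
Correction k=1: B_{2}/2! · (f^{(1)}(26) − f^{(1)}(4)) = 1/12 · (2.28488e+06 − 1280.00) = 190300.
After k=1: 5.76168e+07.
Correction k=2: B_{4}/4! · (f^{(3)}(26) − f^{(3)}(4)) = −1/720 · (40560.0 − 960.000) = -55.0000.
After k=2: 5.76167e+07.
Correction k=3: B_{6}/6! · (f^{(5)}(26) − f^{(5)}(4)) = 1/30240 · (120.000 − 120.000) = 0.00000.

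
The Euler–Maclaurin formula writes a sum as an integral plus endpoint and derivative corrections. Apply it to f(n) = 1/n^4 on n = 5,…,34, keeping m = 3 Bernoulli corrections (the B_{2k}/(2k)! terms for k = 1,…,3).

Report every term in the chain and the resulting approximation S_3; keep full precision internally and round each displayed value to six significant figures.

∫_5^34 1/x^4 dx evaluates to 0.00265819.
Endpoint term: (f(5) + f(34))/2 = (0.00160000 + 7.48315e-07)/2 = 0.000800374.
Running total after boundary: 0.00345856.
Correction k=1: B_{2}/2! · (f^{(1)}(34) − f^{(1)}(5)) = 1/12 · (-8.80370e-08 − (-0.00128000)) = 0.000106659.
After k=1: 0.00356522.
Correction k=2: B_{4}/4! · (f^{(3)}(34) − f^{(3)}(5)) = −1/720 · (-2.28470e-09 − (-0.00153600)) = -2.13333e-06.
After k=2: 0.00356309.
Correction k=3: B_{6}/6! · (f^{(5)}(34) − f^{(5)}(5)) = 1/30240 · (-1.10677e-10 − (-0.00344064)) = 1.13778e-07.

S_3 ≈ 0.00356320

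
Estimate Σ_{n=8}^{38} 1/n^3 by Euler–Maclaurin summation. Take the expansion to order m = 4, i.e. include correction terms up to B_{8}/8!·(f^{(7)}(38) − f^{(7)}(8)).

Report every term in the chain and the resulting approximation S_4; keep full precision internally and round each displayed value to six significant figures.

The integral term ∫_8^38 1/x^3 dx = 0.00746624.
Endpoint term: (f(8) + f(38))/2 = (0.00195312 + 1.82242e-05)/2 = 0.000985675.
Running total after boundary: 0.00845191.
Order-1 term: 1/12 · (-1.43876e-06 − (-0.000732422)) = 6.09153e-05.
Partial sum through k=1: 0.00851283.
Order-2 term: −1/720 · (-1.99274e-08 − (-0.000228882)) = -3.17864e-07.
Partial sum through k=2: 0.00851251.
Order-3 term: 1/30240 · (-5.79605e-10 − (-0.000150204)) = 4.96703e-09.
Partial sum through k=3: 0.00851252.
Order-4 term: −1/1209600 · (-2.88999e-11 − (-0.000168979)) = -1.39698e-10.

S_4 ≈ 0.00851252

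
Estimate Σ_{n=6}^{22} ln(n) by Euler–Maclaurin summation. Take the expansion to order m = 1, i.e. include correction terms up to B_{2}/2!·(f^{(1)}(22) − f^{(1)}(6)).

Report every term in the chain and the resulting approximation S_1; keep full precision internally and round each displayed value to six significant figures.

∫_6^22 ln(x) dx evaluates to 41.2524.
Boundary: ½(f(6) + f(22)) = ½(1.79176 + 3.09104) = 2.44140.
Running total after boundary: 43.6938.
Order-1 term: 1/12 · (0.0454545 − 0.166667) = -0.0101010.

S_1 ≈ 43.6837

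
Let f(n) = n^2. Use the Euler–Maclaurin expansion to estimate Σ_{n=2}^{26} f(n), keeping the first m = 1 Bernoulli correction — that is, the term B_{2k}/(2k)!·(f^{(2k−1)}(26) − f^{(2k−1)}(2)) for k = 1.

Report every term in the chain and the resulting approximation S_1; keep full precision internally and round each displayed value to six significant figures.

Integral: ∫_2^26 x^2 dx = 5856.00.
½[f(2) + f(26)] = ½[4.00000 + 676.000] = 340.000.
Integral + boundary = 6196.00.
Correction k=1: B_{2}/2! · (f^{(1)}(26) − f^{(1)}(2)) = 1/12 · (52.0000 − 4.00000) = 4.00000.

S_1 ≈ 6200.00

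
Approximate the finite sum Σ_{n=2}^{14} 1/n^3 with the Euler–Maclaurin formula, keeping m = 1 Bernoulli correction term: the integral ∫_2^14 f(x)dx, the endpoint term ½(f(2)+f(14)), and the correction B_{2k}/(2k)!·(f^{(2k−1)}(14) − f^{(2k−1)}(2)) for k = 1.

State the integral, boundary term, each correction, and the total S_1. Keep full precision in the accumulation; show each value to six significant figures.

S_1 ≈ 0.200750

Integral: ∫_2^14 1/x^3 dx = 0.122449.
Boundary: ½(f(2) + f(14)) = ½(0.125000 + 0.000364431) = 0.0626822.
Running total after boundary: 0.185131.
Order-1 term: 1/12 · (-7.80925e-05 − (-0.187500)) = 0.0156185.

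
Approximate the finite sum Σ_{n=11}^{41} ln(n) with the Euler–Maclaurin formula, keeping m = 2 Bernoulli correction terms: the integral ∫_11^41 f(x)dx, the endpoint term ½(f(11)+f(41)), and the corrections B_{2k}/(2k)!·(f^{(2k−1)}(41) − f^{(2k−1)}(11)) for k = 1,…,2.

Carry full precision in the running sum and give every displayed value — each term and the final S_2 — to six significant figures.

S_2 ≈ 98.9298

∫_11^41 ln(x) dx evaluates to 95.8796.
½[f(11) + f(41)] = ½[2.39790 + 3.71357] = 3.05573.
Running total after boundary: 98.9353.
Correction k=1: B_{2}/2! · (f^{(1)}(41) − f^{(1)}(11)) = 1/12 · (0.0243902 − 0.0909091) = -0.00554324.
Running total after k=1: 98.9298.
Correction k=2: B_{4}/4! · (f^{(3)}(41) − f^{(3)}(11)) = −1/720 · (2.90187e-05 − 0.00150263) = 2.04668e-06.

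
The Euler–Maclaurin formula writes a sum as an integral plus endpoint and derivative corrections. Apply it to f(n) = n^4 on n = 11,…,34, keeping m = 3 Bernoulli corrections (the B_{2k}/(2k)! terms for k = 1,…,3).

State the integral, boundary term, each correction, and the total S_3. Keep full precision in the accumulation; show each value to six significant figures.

S_3 ≈ 9.74302e+06

∫_11^34 x^4 dx evaluates to 9.05487e+06.
½[f(11) + f(34)] = ½[14641.0 + 1.33634e+06] = 675488.
So far: 9.73036e+06.
Order-1 term: 1/12 · (157216 − 5324.00) = 12657.7.
Partial sum through k=1: 9.74302e+06.
Order-2 term: −1/720 · (816.000 − 264.000) = -0.766667.
Partial sum through k=2: 9.74302e+06.
Order-3 term: 1/30240 · (0.00000 − 0.00000) = 0.00000.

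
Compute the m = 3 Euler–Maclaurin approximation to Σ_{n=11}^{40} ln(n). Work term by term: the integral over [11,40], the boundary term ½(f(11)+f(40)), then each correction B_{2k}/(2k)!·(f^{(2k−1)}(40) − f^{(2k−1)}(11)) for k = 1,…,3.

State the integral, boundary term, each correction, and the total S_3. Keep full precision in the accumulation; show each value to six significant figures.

The integral term ∫_11^40 ln(x) dx = 92.1783.
Boundary: ½(f(11) + f(40)) = ½(2.39790 + 3.68888) = 3.04339.
So far: 95.2217.
k=1: B_{2}/(2)! × [f^{(1)}(40) − f^{(1)}(11)] = 1/12 × (0.0250000 − 0.0909091) = -0.00549242.
Partial sum through k=1: 95.2162.
k=2: B_{4}/(4)! × [f^{(3)}(40) − f^{(3)}(11)] = −1/720 × (3.12500e-05 − 0.00150263) = 2.04358e-06.
Partial sum through k=2: 95.2162.
k=3: B_{6}/(6)! × [f^{(5)}(40) − f^{(5)}(11)] = 1/30240 × (2.34375e-07 − 0.000149021) = -4.92020e-09.

S_3 ≈ 95.2162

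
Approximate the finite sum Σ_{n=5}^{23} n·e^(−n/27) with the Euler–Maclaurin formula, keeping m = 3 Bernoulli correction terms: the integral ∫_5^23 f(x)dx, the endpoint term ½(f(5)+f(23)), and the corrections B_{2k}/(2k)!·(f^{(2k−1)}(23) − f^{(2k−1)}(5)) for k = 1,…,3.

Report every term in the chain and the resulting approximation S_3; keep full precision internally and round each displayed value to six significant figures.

Integral: ∫_5^23 x·e^(−x/27) dx = 141.999.
Endpoint term: (f(5) + f(23))/2 = (4.15475 + 9.81236)/2 = 6.98355.
Running total after boundary: 148.982.
Order-1 term: 1/12 · (0.0632036 − 0.677071) = -0.0511556.
Partial sum through k=1: 148.931.
Order-2 term: −1/720 · (0.00125714 − 0.00320847) = 2.71018e-06.
Partial sum through k=2: 148.931.
Order-3 term: 1/30240 · (3.33000e-06 − 7.52835e-06) = -1.38834e-10.

S_3 ≈ 148.931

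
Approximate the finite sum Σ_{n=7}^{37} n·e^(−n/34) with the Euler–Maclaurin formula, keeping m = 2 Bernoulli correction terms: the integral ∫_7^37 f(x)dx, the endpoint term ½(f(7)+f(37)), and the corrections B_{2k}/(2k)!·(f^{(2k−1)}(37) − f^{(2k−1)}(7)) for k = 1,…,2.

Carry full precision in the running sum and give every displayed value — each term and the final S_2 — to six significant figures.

S_2 ≈ 330.580

∫_7^37 x·e^(−x/34) dx evaluates to 321.557.
Boundary: ½(f(7) + f(37)) = ½(5.69750 + 12.4620) = 9.07974.
So far: 330.636.
k=1: B_{2}/(2)! × [f^{(1)}(37) − f^{(1)}(7)] = 1/12 × (-0.0297186 − 0.646355) = -0.0563395.
Running total after k=1: 330.580.
k=2: B_{4}/(4)! × [f^{(3)}(37) − f^{(3)}(7)] = −1/720 × (0.000557009 − 0.00196731) = 1.95875e-06.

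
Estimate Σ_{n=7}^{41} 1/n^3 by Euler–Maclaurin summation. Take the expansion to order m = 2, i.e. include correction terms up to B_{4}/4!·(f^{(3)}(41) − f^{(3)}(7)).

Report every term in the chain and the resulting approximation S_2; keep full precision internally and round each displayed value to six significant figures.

S_2 ≈ 0.0114749

The integral term ∫_7^41 1/x^3 dx = 0.00990664.
Endpoint term: (f(7) + f(41))/2 = (0.00291545 + 1.45094e-05)/2 = 0.00146498.
Integral + boundary = 0.0113716.
Correction k=1: B_{2}/2! · (f^{(1)}(41) − f^{(1)}(7)) = 1/12 · (-1.06166e-06 − (-0.00124948)) = 0.000104035.
Running total after k=1: 0.0114757.
Correction k=2: B_{4}/4! · (f^{(3)}(41) − f^{(3)}(7)) = −1/720 · (-1.26313e-08 − (-0.000509992)) = -7.08304e-07.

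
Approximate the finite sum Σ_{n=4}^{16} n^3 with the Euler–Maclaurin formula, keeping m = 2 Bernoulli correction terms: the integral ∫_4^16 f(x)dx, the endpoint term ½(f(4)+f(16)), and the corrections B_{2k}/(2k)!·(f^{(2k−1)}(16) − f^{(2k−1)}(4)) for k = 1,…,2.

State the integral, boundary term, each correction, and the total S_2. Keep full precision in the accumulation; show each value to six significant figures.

∫_4^16 x^3 dx evaluates to 16320.0.
½[f(4) + f(16)] = ½[64.0000 + 4096.00] = 2080.00.
Integral + boundary = 18400.0.
Correction k=1: B_{2}/2! · (f^{(1)}(16) − f^{(1)}(4)) = 1/12 · (768.000 − 48.0000) = 60.0000.
Running total after k=1: 18460.0.
Correction k=2: B_{4}/4! · (f^{(3)}(16) − f^{(3)}(4)) = −1/720 · (6.00000 − 6.00000) = 0.00000.

S_2 ≈ 18460.0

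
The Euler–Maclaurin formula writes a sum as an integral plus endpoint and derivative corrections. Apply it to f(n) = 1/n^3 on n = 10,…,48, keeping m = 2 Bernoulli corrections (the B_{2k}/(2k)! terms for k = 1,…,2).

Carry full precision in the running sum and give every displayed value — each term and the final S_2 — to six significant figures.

Integral: ∫_10^48 1/x^3 dx = 0.00478299.
½[f(10) + f(48)] = ½[0.00100000 + 9.04225e-06] = 0.000504521.
So far: 0.00528751.
Order-1 term: 1/12 · (-5.65140e-07 − (-0.000300000)) = 2.49529e-05.
Running total after k=1: 0.00531246.
Order-2 term: −1/720 · (-4.90573e-09 − (-6.00000e-05)) = -8.33265e-08.

S_2 ≈ 0.00531238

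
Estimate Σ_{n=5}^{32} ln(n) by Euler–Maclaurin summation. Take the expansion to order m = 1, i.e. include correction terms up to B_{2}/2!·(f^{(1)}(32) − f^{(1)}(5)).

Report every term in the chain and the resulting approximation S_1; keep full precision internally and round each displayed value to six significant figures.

S_1 ≈ 78.3799

Integral: ∫_5^32 ln(x) dx = 75.8564.
Endpoint term: (f(5) + f(32))/2 = (1.60944 + 3.46574)/2 = 2.53759.
So far: 78.3939.
Order-1 term: 1/12 · (0.0312500 − 0.200000) = -0.0140625.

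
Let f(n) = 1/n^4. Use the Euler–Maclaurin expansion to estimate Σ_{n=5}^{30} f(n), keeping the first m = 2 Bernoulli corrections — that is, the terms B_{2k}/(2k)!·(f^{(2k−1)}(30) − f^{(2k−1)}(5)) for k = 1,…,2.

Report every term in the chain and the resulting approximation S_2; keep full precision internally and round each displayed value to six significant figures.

S_2 ≈ 0.00355946

∫_5^30 1/x^4 dx evaluates to 0.00265432.
Boundary: ½(f(5) + f(30)) = ½(0.00160000 + 1.23457e-06) = 0.000800617.
So far: 0.00345494.
Order-1 term: 1/12 · (-1.64609e-07 − (-0.00128000)) = 0.000106653.
After k=1: 0.00356159.
Order-2 term: −1/720 · (-5.48697e-09 − (-0.00153600)) = -2.13333e-06.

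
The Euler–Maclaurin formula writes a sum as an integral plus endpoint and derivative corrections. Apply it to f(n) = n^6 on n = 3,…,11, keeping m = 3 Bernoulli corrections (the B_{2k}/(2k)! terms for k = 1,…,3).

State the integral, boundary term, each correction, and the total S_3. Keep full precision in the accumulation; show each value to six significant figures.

S_3 ≈ 3.74990e+06

∫_3^11 x^6 dx evaluates to 2.78357e+06.
½[f(3) + f(11)] = ½[729.000 + 1.77156e+06] = 886145.
Running total after boundary: 3.66971e+06.
Order-1 term: 1/12 · (966306 − 1458.00) = 80404.0.
Running total after k=1: 3.75012e+06.
Order-2 term: −1/720 · (159720 − 3240.00) = -217.333.
Running total after k=2: 3.74990e+06.
Order-3 term: 1/30240 · (7920.00 − 2160.00) = 0.190476.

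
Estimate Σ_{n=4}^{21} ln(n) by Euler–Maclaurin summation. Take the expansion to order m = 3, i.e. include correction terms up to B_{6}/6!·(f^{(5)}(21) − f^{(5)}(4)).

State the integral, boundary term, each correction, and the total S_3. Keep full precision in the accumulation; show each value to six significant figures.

The integral term ∫_4^21 ln(x) dx = 41.3898.
Endpoint term: (f(4) + f(21))/2 = (1.38629 + 3.04452)/2 = 2.21541.
Integral + boundary = 43.6052.
Correction k=1: B_{2}/2! · (f^{(1)}(21) − f^{(1)}(4)) = 1/12 · (0.0476190 − 0.250000) = -0.0168651.
After k=1: 43.5883.
Correction k=2: B_{4}/4! · (f^{(3)}(21) − f^{(3)}(4)) = −1/720 · (0.000215959 − 0.0312500) = 4.31028e-05.
After k=2: 43.5884.
Correction k=3: B_{6}/6! · (f^{(5)}(21) − f^{(5)}(4)) = 1/30240 · (5.87645e-06 − 0.0234375) = -7.74855e-07.

S_3 ≈ 43.5884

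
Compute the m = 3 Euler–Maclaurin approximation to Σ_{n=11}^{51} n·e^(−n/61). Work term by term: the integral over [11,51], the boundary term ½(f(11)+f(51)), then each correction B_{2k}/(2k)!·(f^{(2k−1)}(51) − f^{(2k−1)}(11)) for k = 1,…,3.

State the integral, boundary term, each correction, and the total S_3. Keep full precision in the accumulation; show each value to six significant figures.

S_3 ≈ 721.824

Integral: ∫_11^51 x·e^(−x/61) dx = 706.231.
Endpoint term: (f(11) + f(51))/2 = (9.18496 + 22.1040)/2 = 15.6445.
So far: 721.875.
Order-1 term: 1/12 · (0.0710512 − 0.684423) = -0.0511143.
Running total after k=1: 721.824.
Order-2 term: −1/720 · (0.000252049 − 0.000632737) = 5.28733e-07.
Running total after k=2: 721.824.
Order-3 term: 1/30240 · (1.30342e-07 − 2.90658e-07) = -5.30145e-12.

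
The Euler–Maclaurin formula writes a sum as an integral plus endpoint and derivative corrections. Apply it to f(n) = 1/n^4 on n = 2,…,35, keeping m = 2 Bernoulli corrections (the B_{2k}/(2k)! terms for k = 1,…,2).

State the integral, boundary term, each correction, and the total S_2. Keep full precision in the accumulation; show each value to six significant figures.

∫_2^35 1/x^4 dx evaluates to 0.0416589.
Endpoint term: (f(2) + f(35))/2 = (0.0625000 + 6.66389e-07)/2 = 0.0312503.
So far: 0.0729092.
k=1: B_{2}/(2)! × [f^{(1)}(35) − f^{(1)}(2)] = 1/12 × (-7.61587e-08 − (-0.125000)) = 0.0104167.
Running total after k=1: 0.0833259.
k=2: B_{4}/(4)! × [f^{(3)}(35) − f^{(3)}(2)] = −1/720 × (-1.86511e-09 − (-0.937500)) = -0.00130208.

S_2 ≈ 0.0820238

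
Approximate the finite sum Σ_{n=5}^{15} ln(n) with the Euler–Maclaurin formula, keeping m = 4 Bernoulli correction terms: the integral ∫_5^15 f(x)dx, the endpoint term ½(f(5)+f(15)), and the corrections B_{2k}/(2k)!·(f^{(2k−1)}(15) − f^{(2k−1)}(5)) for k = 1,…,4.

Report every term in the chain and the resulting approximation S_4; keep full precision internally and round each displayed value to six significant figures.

Integral: ∫_5^15 ln(x) dx = 22.5736.
Endpoint term: (f(5) + f(15))/2 = (1.60944 + 2.70805)/2 = 2.15874.
Running total after boundary: 24.7323.
k=1: B_{2}/(2)! × [f^{(1)}(15) − f^{(1)}(5)] = 1/12 × (0.0666667 − 0.200000) = -0.0111111.
Partial sum through k=1: 24.7212.
k=2: B_{4}/(4)! × [f^{(3)}(15) − f^{(3)}(5)] = −1/720 × (0.000592593 − 0.0160000) = 2.13992e-05.
Partial sum through k=2: 24.7212.
k=3: B_{6}/(6)! × [f^{(5)}(15) − f^{(5)}(5)] = 1/30240 × (3.16049e-05 − 0.00768000) = -2.52923e-07.
Partial sum through k=3: 24.7212.
k=4: B_{8}/(8)! × [f^{(7)}(15) − f^{(7)}(5)] = −1/1209600 × (4.21399e-06 − 0.00921600) = 7.61556e-09.

S_4 ≈ 24.7212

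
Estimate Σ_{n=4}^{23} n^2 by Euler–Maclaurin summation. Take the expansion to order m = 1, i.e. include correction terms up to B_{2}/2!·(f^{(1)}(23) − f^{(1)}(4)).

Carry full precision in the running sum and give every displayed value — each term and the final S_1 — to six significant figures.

S_1 ≈ 4310.00

∫_4^23 x^2 dx evaluates to 4034.33.
½[f(4) + f(23)] = ½[16.0000 + 529.000] = 272.500.
Running total after boundary: 4306.83.
Correction k=1: B_{2}/2! · (f^{(1)}(23) − f^{(1)}(4)) = 1/12 · (46.0000 − 8.00000) = 3.16667.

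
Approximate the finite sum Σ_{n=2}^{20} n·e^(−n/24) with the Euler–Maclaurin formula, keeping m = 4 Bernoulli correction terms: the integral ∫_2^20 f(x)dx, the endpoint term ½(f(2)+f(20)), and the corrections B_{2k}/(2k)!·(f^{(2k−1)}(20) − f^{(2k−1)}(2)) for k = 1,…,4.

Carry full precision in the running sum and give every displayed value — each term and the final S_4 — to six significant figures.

The integral term ∫_2^20 x·e^(−x/24) dx = 115.172.
Boundary: ½(f(2) + f(20)) = ½(1.84009 + 8.69196) = 5.26603.
So far: 120.438.
k=1: B_{2}/(2)! × [f^{(1)}(20) − f^{(1)}(2)] = 1/12 × (0.0724330 − 0.843374) = -0.0642451.
Partial sum through k=1: 120.374.
k=2: B_{4}/(4)! × [f^{(3)}(20) − f^{(3)}(2)] = −1/720 × (0.00163477 − 0.00465879) = 4.20002e-06.
Partial sum through k=2: 120.374.
k=3: B_{6}/(6)! × [f^{(5)}(20) − f^{(5)}(2)] = 1/30240 × (5.45798e-06 − 1.36344e-05) = -2.70383e-10.
Partial sum through k=3: 120.374.
k=4: B_{8}/(8)! × [f^{(7)}(20) − f^{(7)}(2)] = −1/1209600 × (1.40240e-08 − 3.32995e-08) = 1.59355e-14.

S_4 ≈ 120.374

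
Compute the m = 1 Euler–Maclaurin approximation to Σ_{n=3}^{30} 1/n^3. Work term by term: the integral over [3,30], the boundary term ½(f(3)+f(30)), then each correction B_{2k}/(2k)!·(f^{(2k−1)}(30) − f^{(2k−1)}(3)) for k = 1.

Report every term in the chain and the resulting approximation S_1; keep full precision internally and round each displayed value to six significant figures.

S_1 ≈ 0.0766231

Integral: ∫_3^30 1/x^3 dx = 0.0550000.
Endpoint term: (f(3) + f(30))/2 = (0.0370370 + 3.70370e-05)/2 = 0.0185370.
Integral + boundary = 0.0735370.
k=1: B_{2}/(2)! × [f^{(1)}(30) − f^{(1)}(3)] = 1/12 × (-3.70370e-06 − (-0.0370370)) = 0.00308611.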